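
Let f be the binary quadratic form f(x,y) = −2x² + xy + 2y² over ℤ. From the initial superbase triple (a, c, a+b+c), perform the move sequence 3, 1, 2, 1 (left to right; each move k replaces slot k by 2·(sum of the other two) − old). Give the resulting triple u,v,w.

start (-2,2,1) = (f(1,0),f(0,1),f(1,1))
replace slot 3: 2·((-2)+2) − 1 = -1 → (-2,2,-1)
replace slot 1: 2·(2+(-1)) − (-2) = 4 → (4,2,-1)
replace slot 2: 2·(4+(-1)) − 2 = 4 → (4,4,-1)
replace slot 1: 2·(4+(-1)) − 4 = 2 → (2,4,-1)

2,4,-1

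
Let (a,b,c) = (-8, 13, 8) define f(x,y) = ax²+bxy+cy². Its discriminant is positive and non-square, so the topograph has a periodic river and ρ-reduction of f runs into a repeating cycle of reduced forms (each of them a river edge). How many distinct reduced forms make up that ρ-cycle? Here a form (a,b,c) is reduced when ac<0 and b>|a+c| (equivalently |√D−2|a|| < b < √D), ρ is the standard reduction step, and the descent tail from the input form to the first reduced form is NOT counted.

D = 425, ⌊√D⌋ = 20
river: ρ → (8,19,-2)
river: ρ → (-2,17,17)
river: ρ → (17,17,-2)
river: ρ → (-2,19,8)
river: ρ → (8,13,-8)
river: ρ → (-8,19,2)
river: ρ → (2,17,-17)
river: ρ → (-17,17,2)
river: ρ → (2,19,-8)
river: ρ → (-8,13,8)
ρ-cycle length = 10 (tail of 0 descent steps not counted)

10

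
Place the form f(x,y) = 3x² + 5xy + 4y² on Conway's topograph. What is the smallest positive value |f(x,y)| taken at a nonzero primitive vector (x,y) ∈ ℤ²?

translate: b→-1 (≡5 mod 6), so (3,5,4)→(3,-1,2)
flip: (3,-1,2)→(2,1,3)
reduced (well bottom): (2,1,3) with a≤c, −a<b≤a
well minimum = a = 2

2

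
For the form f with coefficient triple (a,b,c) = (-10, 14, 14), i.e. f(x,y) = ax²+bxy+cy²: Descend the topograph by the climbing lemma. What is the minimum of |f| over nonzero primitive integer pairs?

river: ρ → (14,14,-10)
river: ρ → (-10,26,2)
river: ρ → (2,26,-10)
river: ρ → (-10,14,14)
closes: descent 0, river 4
min |a| on river = 2

2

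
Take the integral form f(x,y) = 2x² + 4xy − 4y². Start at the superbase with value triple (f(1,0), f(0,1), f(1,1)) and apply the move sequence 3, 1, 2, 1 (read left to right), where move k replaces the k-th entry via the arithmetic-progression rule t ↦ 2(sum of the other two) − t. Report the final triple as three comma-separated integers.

start (2,-4,2) = (f(1,0),f(0,1),f(1,1))
replace slot 3: 2·(2+(-4)) − 2 = -6 → (2,-4,-6)
replace slot 1: 2·((-4)+(-6)) − 2 = -22 → (-22,-4,-6)
replace slot 2: 2·((-22)+(-6)) − (-4) = -52 → (-22,-52,-6)
replace slot 1: 2·((-52)+(-6)) − (-22) = -94 → (-94,-52,-6)

-94,-52,-6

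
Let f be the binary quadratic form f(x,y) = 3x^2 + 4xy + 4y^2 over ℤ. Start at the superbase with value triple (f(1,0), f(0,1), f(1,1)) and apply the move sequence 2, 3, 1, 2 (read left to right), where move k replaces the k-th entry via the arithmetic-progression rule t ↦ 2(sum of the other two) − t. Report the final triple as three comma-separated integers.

start (3,4,11) = (f(1,0),f(0,1),f(1,1))
replace slot 2: 2·(3+11) − 4 = 24 → (3,24,11)
replace slot 3: 2·(3+24) − 11 = 43 → (3,24,43)
replace slot 1: 2·(24+43) − 3 = 131 → (131,24,43)
replace slot 2: 2·(131+43) − 24 = 324 → (131,324,43)

131,324,43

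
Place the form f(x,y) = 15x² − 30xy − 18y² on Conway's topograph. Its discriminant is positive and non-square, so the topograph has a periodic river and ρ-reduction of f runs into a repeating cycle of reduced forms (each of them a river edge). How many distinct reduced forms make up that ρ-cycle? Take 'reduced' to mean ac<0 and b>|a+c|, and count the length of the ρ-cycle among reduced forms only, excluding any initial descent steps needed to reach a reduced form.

D = 1980, ⌊√D⌋ = 44
descent: ρ → (-18,30,15)  [lands on river]
river: ρ → (15,30,-18)
river: ρ → (-18,42,3)
river: ρ → (3,42,-18)
ρ-cycle length = 4 (tail of 1 descent step not counted)

4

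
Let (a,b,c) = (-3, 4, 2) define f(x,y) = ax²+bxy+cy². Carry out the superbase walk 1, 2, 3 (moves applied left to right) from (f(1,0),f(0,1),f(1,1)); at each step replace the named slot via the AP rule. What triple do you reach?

start (-3,2,3) = (f(1,0),f(0,1),f(1,1))
replace slot 1: 2·(2+3) − (-3) = 13 → (13,2,3)
replace slot 2: 2·(13+3) − 2 = 30 → (13,30,3)
replace slot 3: 2·(13+30) − 3 = 83 → (13,30,83)

13,30,83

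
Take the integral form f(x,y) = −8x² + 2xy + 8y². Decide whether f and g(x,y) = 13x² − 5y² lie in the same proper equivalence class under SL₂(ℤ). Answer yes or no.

D₁ = 260, D₂ = 260
river cycle of f (length 6): (8, 14, -2), (-2, 14, 8), (8, 2, -8), (-8, 14, 2), (2, 14, -8), (-8, 2, 8)
river cycle of g (length 10): (-5, 10, 8), (8, 6, -7), (-7, 8, 7), (7, 6, -8), (-8, 10, 5), (5, 10, -8), (-8, 6, 7), (7, 8, -7), (-7, 6, 8), (8, 10, -5)
cycles differ ⇒ inequivalent

no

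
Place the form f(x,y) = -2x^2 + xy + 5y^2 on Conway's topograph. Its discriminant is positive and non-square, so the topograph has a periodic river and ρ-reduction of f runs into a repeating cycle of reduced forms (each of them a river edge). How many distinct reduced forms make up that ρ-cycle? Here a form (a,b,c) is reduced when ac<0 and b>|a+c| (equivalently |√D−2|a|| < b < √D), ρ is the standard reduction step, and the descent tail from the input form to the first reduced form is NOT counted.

D = 41, ⌊√D⌋ = 6
descent: ρ → (5,-1,-2)
descent: ρ → (-2,5,2)  [lands on river]
river: ρ → (2,3,-4)
river: ρ → (-4,5,1)
river: ρ → (1,5,-4)
river: ρ → (-4,3,2)
river: ρ → (2,5,-2)
river: ρ → (-2,3,4)
river: ρ → (4,5,-1)
river: ρ → (-1,5,4)
river: ρ → (4,3,-2)
ρ-cycle length = 10 (tail of 2 descent steps not counted)

10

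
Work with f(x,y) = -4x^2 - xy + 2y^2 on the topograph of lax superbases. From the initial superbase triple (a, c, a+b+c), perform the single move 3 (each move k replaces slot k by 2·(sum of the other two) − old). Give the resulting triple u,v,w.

start (-4,2,-3) = (f(1,0),f(0,1),f(1,1))
replace slot 3: 2·((-4)+2) − (-3) = -1 → (-4,2,-1)

-4,2,-1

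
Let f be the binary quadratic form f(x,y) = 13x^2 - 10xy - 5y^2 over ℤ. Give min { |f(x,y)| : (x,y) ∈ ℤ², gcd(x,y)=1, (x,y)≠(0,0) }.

descent: ρ → (-5,10,13)  [lands on river]
river: ρ → (13,16,-2)
river: ρ → (-2,16,13)
river: ρ → (13,10,-5)
closes: descent 1, river 4
min |a| on river = 2

2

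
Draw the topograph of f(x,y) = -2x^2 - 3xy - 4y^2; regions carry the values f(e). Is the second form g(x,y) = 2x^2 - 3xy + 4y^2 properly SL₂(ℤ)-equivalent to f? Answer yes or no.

D₁ = -23, D₂ = -23
f is negative-definite; reduce −f:
−f: translate: b→-1 (≡3 mod 4), so (2,3,4)→(2,-1,3)
−f: reduced (well bottom): (2,-1,3) with a≤c, −a<b≤a
flip sign back: reduced form of f is (-2,1,-3)
g: translate: b→1 (≡-3 mod 4), so (2,-3,4)→(2,1,3)
g: reduced (well bottom): (2,1,3) with a≤c, −a<b≤a
reduced forms (-2, 1, -3) vs (2, 1, 3) ⇒ inequivalent

no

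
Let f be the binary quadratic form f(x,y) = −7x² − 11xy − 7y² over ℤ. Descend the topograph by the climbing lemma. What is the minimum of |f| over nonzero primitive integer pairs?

translate: b→-3 (≡11 mod 14), so (7,11,7)→(7,-3,3)
flip: (7,-3,3)→(3,3,7)
reduced (well bottom): (3,3,7) with a≤c, −a<b≤a
well minimum |f| = |-3| = 3 (negative-definite)

3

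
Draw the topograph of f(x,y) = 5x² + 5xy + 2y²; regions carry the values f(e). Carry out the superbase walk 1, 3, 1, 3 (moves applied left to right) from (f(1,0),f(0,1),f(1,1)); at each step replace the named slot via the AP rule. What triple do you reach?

start (5,2,12) = (f(1,0),f(0,1),f(1,1))
replace slot 1: 2·(2+12) − 5 = 23 → (23,2,12)
replace slot 3: 2·(23+2) − 12 = 38 → (23,2,38)
replace slot 1: 2·(2+38) − 23 = 57 → (57,2,38)
replace slot 3: 2·(57+2) − 38 = 80 → (57,2,80)

57,2,80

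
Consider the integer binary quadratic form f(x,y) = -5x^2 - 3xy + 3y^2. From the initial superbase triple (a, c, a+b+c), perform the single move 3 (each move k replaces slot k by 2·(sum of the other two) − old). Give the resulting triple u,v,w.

start (-5,3,-5) = (f(1,0),f(0,1),f(1,1))
replace slot 3: 2·((-5)+3) − (-5) = 1 → (-5,3,1)

-5,3,1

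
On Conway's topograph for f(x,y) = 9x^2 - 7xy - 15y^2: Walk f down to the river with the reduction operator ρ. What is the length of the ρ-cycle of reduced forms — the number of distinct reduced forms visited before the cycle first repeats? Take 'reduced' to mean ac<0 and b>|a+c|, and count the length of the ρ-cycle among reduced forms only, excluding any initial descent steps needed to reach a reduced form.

D = 589, ⌊√D⌋ = 24
descent: ρ → (-15,7,9)  [lands on river]
river: ρ → (9,11,-13)
river: ρ → (-13,15,7)
river: ρ → (7,13,-15)
river: ρ → (-15,17,5)
river: ρ → (5,23,-3)
river: ρ → (-3,19,19)
river: ρ → (19,19,-3)
river: ρ → (-3,23,5)
river: ρ → (5,17,-15)
river: ρ → (-15,13,7)
river: ρ → (7,15,-13)
river: ρ → (-13,11,9)
river: ρ → (9,7,-15)
river: ρ → (-15,23,1)
river: ρ → (1,23,-15)
ρ-cycle length = 16 (tail of 1 descent step not counted)

16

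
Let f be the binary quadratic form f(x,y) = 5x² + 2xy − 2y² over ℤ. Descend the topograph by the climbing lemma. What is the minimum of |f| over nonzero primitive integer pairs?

descent: ρ → (-2,6,1)  [lands on river]
river: ρ → (1,6,-2)
closes: descent 1, river 2
min |a| on river = 1

1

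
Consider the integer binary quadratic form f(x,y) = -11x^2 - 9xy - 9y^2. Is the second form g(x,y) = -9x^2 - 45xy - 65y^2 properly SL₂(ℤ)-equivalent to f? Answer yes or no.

D₁ = -315, D₂ = -315
f is negative-definite; reduce −f:
−f: flip: (11,9,9)→(9,-9,11)
−f: translate: b→9 (≡-9 mod 18), so (9,-9,11)→(9,9,11)
−f: reduced (well bottom): (9,9,11) with a≤c, −a<b≤a
flip sign back: reduced form of f is (-9,-9,-11)
g is negative-definite; reduce −g:
−g: translate: b→9 (≡45 mod 18), so (9,45,65)→(9,9,11)
−g: reduced (well bottom): (9,9,11) with a≤c, −a<b≤a
flip sign back: reduced form of g is (-9,-9,-11)
reduced forms (-9, -9, -11) vs (-9, -9, -11) ⇒ equivalent

yes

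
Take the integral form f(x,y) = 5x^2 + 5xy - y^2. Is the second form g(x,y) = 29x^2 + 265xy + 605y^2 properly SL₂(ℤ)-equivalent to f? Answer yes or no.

D₁ = 45, D₂ = 45
river cycle of f (length 2): (-1, 5, 5), (5, 5, -1)
river cycle of g (length 2): (5, 5, -1), (-1, 5, 5)
cycles coincide ⇒ equivalent

yes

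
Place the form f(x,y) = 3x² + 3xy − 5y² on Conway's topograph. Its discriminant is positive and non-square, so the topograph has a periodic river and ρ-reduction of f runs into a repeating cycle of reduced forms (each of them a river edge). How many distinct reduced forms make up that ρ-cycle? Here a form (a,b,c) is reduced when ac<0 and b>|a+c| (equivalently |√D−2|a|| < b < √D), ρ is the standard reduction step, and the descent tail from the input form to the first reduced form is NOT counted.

D = 69, ⌊√D⌋ = 8
river: ρ → (-5,7,1)
river: ρ → (1,7,-5)
river: ρ → (-5,3,3)
river: ρ → (3,3,-5)
ρ-cycle length = 4 (tail of 0 descent steps not counted)

4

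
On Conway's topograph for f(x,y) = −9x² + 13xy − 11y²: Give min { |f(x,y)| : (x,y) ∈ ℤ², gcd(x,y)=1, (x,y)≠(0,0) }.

translate: b→5 (≡-13 mod 18), so (9,-13,11)→(9,5,7)
flip: (9,5,7)→(7,-5,9)
reduced (well bottom): (7,-5,9) with a≤c, −a<b≤a
well minimum |f| = |-7| = 7 (negative-definite)

7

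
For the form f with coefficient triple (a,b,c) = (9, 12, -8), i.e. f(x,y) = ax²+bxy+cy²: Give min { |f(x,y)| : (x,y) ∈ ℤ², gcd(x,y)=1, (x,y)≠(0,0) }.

river: ρ → (-8,20,1)
river: ρ → (1,20,-8)
river: ρ → (-8,12,9)
river: ρ → (9,6,-11)
river: ρ → (-11,16,4)
river: ρ → (4,16,-11)
river: ρ → (-11,6,9)
river: ρ → (9,12,-8)
closes: descent 0, river 8
min |a| on river = 1

1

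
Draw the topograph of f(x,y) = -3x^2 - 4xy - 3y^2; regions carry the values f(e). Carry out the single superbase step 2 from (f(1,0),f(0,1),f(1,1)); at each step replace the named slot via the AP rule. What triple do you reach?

start (-3,-3,-10) = (f(1,0),f(0,1),f(1,1))
replace slot 2: 2·((-3)+(-10)) − (-3) = -23 → (-3,-23,-10)

-3,-23,-10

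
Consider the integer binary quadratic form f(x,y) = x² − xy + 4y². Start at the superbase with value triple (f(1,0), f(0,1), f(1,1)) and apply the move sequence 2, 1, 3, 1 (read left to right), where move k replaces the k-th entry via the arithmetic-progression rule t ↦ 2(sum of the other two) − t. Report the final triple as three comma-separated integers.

start (1,4,4) = (f(1,0),f(0,1),f(1,1))
replace slot 2: 2·(1+4) − 4 = 6 → (1,6,4)
replace slot 1: 2·(6+4) − 1 = 19 → (19,6,4)
replace slot 3: 2·(19+6) − 4 = 46 → (19,6,46)
replace slot 1: 2·(6+46) − 19 = 85 → (85,6,46)

85,6,46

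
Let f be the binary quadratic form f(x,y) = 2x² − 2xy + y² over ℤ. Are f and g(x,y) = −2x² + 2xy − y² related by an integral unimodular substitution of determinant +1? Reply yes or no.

D₁ = -4, D₂ = -4
f: translate: b→2 (≡-2 mod 4), so (2,-2,1)→(2,2,1)
f: flip: (2,2,1)→(1,-2,2)
f: translate: b→0 (≡-2 mod 2), so (1,-2,2)→(1,0,1)
f: reduced (well bottom): (1,0,1) with a≤c, −a<b≤a
g is negative-definite; reduce −g:
−g: translate: b→2 (≡-2 mod 4), so (2,-2,1)→(2,2,1)
−g: flip: (2,2,1)→(1,-2,2)
−g: translate: b→0 (≡-2 mod 2), so (1,-2,2)→(1,0,1)
−g: reduced (well bottom): (1,0,1) with a≤c, −a<b≤a
flip sign back: reduced form of g is (-1,0,-1)
reduced forms (1, 0, 1) vs (-1, 0, -1) ⇒ inequivalent

no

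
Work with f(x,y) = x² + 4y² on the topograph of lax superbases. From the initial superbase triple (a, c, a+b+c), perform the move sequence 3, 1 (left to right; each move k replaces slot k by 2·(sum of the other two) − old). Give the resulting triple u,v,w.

start (1,4,5) = (f(1,0),f(0,1),f(1,1))
replace slot 3: 2·(1+4) − 5 = 5 → (1,4,5)
replace slot 1: 2·(4+5) − 1 = 17 → (17,4,5)

17,4,5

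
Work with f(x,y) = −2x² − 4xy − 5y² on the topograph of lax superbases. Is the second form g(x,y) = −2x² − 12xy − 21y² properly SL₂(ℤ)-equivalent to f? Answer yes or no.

D₁ = -24, D₂ = -24
f is negative-definite; reduce −f:
−f: translate: b→0 (≡4 mod 4), so (2,4,5)→(2,0,3)
−f: reduced (well bottom): (2,0,3) with a≤c, −a<b≤a
flip sign back: reduced form of f is (-2,0,-3)
g is negative-definite; reduce −g:
−g: translate: b→0 (≡12 mod 4), so (2,12,21)→(2,0,3)
−g: reduced (well bottom): (2,0,3) with a≤c, −a<b≤a
flip sign back: reduced form of g is (-2,0,-3)
reduced forms (-2, 0, -3) vs (-2, 0, -3) ⇒ equivalent

yes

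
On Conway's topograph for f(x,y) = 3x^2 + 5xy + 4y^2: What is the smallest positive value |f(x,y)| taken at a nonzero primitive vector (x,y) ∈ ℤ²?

translate: b→-1 (≡5 mod 6), so (3,5,4)→(3,-1,2)
flip: (3,-1,2)→(2,1,3)
reduced (well bottom): (2,1,3) with a≤c, −a<b≤a
well minimum = a = 2

2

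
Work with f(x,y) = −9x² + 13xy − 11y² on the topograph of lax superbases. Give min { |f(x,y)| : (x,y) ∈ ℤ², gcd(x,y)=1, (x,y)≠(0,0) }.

translate: b→5 (≡-13 mod 18), so (9,-13,11)→(9,5,7)
flip: (9,5,7)→(7,-5,9)
reduced (well bottom): (7,-5,9) with a≤c, −a<b≤a
well minimum |f| = |-7| = 7 (negative-definite)

7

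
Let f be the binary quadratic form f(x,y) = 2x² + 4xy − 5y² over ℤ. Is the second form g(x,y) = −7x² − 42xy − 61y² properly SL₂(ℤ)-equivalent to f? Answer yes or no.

D₁ = 56, D₂ = 56
river cycle of f (length 4): (-5, 6, 1), (1, 6, -5), (-5, 4, 2), (2, 4, -5)
river cycle of g (length 4): (2, 4, -5), (-5, 6, 1), (1, 6, -5), (-5, 4, 2)
cycles coincide ⇒ equivalent

yes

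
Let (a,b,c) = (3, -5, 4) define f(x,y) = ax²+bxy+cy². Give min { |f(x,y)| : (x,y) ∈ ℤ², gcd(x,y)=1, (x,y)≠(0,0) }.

translate: b→1 (≡-5 mod 6), so (3,-5,4)→(3,1,2)
flip: (3,1,2)→(2,-1,3)
reduced (well bottom): (2,-1,3) with a≤c, −a<b≤a
well minimum = a = 2

2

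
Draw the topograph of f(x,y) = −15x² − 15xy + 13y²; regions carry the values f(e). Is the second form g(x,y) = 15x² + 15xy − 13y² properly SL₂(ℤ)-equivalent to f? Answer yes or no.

D₁ = 1005, D₂ = 1005
river cycle of f (length 10): (13, 15, -15), (-15, 15, 13), (13, 11, -17), (-17, 23, 7), (7, 19, -23), (-23, 27, 3), (3, 27, -23), (-23, 19, 7), (7, 23, -17), (-17, 11, 13)
river cycle of g (length 10): (-13, 11, 17), (17, 23, -7), (-7, 19, 23), (23, 27, -3), (-3, 27, 23), (23, 19, -7), (-7, 23, 17), (17, 11, -13), (-13, 15, 15), (15, 15, -13)
cycles differ ⇒ inequivalent

no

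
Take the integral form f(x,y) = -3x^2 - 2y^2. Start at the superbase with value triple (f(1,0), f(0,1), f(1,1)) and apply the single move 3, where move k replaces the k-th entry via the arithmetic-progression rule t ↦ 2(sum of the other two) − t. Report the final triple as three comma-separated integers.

start (-3,-2,-5) = (f(1,0),f(0,1),f(1,1))
replace slot 3: 2·((-3)+(-2)) − (-5) = -5 → (-3,-2,-5)

-3,-2,-5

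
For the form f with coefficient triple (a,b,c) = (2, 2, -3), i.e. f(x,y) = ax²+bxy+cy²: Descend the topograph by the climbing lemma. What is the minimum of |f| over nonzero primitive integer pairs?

river: ρ → (-3,4,1)
river: ρ → (1,4,-3)
river: ρ → (-3,2,2)
river: ρ → (2,2,-3)
closes: descent 0, river 4
min |a| on river = 1

1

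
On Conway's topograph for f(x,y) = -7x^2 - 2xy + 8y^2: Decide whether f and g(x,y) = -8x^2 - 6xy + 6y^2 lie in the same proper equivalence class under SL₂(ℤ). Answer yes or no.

D₁ = 228, D₂ = 228
river cycle of f (length 6): (8, 2, -7), (-7, 12, 3), (3, 12, -7), (-7, 2, 8), (8, 14, -1), (-1, 14, 8)
river cycle of g (length 6): (6, 6, -8), (-8, 10, 4), (4, 14, -2), (-2, 14, 4), (4, 10, -8), (-8, 6, 6)
cycles differ ⇒ inequivalent

no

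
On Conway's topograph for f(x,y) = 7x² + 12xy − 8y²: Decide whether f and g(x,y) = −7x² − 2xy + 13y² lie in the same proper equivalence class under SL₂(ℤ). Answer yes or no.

D₁ = 368, D₂ = 368
river cycle of f (length 8): (-8, 4, 11), (11, 18, -1), (-1, 18, 11), (11, 4, -8), (-8, 12, 7), (7, 16, -4), (-4, 16, 7), (7, 12, -8)
river cycle of g (length 8): (-7, 12, 8), (8, 4, -11), (-11, 18, 1), (1, 18, -11), (-11, 4, 8), (8, 12, -7), (-7, 16, 4), (4, 16, -7)
cycles differ ⇒ inequivalent

no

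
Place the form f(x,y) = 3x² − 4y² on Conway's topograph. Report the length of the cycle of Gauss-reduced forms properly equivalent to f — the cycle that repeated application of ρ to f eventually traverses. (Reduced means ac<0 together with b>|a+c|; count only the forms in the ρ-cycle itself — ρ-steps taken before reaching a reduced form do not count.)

D = 48, ⌊√D⌋ = 6
descent: ρ → (-4,0,3)
descent: ρ → (3,6,-1)  [lands on river]
river: ρ → (-1,6,3)
ρ-cycle length = 2 (tail of 2 descent steps not counted)

2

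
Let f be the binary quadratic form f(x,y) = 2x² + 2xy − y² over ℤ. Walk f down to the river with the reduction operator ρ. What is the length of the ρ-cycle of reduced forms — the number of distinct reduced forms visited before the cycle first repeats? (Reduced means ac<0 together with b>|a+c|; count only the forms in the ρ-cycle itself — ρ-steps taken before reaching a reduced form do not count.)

D = 12, ⌊√D⌋ = 3
river: ρ → (-1,2,2)
river: ρ → (2,2,-1)
ρ-cycle length = 2 (tail of 0 descent steps not counted)

2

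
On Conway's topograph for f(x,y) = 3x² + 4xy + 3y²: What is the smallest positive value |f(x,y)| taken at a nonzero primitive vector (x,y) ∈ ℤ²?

translate: b→-2 (≡4 mod 6), so (3,4,3)→(3,-2,2)
flip: (3,-2,2)→(2,2,3)
reduced (well bottom): (2,2,3) with a≤c, −a<b≤a
well minimum = a = 2

2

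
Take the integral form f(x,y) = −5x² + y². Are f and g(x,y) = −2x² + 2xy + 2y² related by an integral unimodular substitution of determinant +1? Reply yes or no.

D₁ = 20, D₂ = 20
river cycle of f (length 2): (1, 4, -1), (-1, 4, 1)
river cycle of g (length 2): (2, 2, -2), (-2, 2, 2)
cycles differ ⇒ inequivalent

no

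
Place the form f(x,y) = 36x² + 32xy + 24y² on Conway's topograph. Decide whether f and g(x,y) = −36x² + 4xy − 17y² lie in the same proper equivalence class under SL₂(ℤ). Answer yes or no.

D₁ = -2432, D₂ = -2432
f: flip: (36,32,24)→(24,-32,36)
f: translate: b→16 (≡-32 mod 48), so (24,-32,36)→(24,16,28)
f: reduced (well bottom): (24,16,28) with a≤c, −a<b≤a
g is negative-definite; reduce −g:
−g: flip: (36,-4,17)→(17,4,36)
−g: reduced (well bottom): (17,4,36) with a≤c, −a<b≤a
flip sign back: reduced form of g is (-17,-4,-36)
reduced forms (24, 16, 28) vs (-17, -4, -36) ⇒ inequivalent

no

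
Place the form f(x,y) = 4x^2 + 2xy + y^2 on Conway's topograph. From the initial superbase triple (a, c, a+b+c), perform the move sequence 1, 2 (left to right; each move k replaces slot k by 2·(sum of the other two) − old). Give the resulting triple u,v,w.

start (4,1,7) = (f(1,0),f(0,1),f(1,1))
replace slot 1: 2·(1+7) − 4 = 12 → (12,1,7)
replace slot 2: 2·(12+7) − 1 = 37 → (12,37,7)

12,37,7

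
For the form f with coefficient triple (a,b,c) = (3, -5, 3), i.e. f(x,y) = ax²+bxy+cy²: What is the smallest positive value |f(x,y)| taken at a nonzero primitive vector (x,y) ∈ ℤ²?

translate: b→1 (≡-5 mod 6), so (3,-5,3)→(3,1,1)
flip: (3,1,1)→(1,-1,3)
translate: b→1 (≡-1 mod 2), so (1,-1,3)→(1,1,3)
reduced (well bottom): (1,1,3) with a≤c, −a<b≤a
well minimum = a = 1

1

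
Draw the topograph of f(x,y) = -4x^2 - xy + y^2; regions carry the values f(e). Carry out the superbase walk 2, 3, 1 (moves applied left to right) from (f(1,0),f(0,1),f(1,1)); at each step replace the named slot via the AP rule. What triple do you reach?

start (-4,1,-4) = (f(1,0),f(0,1),f(1,1))
replace slot 2: 2·((-4)+(-4)) − 1 = -17 → (-4,-17,-4)
replace slot 3: 2·((-4)+(-17)) − (-4) = -38 → (-4,-17,-38)
replace slot 1: 2·((-17)+(-38)) − (-4) = -106 → (-106,-17,-38)

-106,-17,-38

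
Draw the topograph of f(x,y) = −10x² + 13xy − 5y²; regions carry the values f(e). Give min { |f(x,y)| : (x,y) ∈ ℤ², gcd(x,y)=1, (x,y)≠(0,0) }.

translate: b→7 (≡-13 mod 20), so (10,-13,5)→(10,7,2)
flip: (10,7,2)→(2,-7,10)
translate: b→1 (≡-7 mod 4), so (2,-7,10)→(2,1,4)
reduced (well bottom): (2,1,4) with a≤c, −a<b≤a
well minimum |f| = |-2| = 2 (negative-definite)

2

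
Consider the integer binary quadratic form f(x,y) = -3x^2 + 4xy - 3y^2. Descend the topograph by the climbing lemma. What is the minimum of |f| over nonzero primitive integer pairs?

translate: b→2 (≡-4 mod 6), so (3,-4,3)→(3,2,2)
flip: (3,2,2)→(2,-2,3)
translate: b→2 (≡-2 mod 4), so (2,-2,3)→(2,2,3)
reduced (well bottom): (2,2,3) with a≤c, −a<b≤a
well minimum |f| = |-2| = 2 (negative-definite)

2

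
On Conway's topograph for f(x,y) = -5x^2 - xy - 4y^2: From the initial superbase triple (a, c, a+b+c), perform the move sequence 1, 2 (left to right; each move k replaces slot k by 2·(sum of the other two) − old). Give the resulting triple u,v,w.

start (-5,-4,-10) = (f(1,0),f(0,1),f(1,1))
replace slot 1: 2·((-4)+(-10)) − (-5) = -23 → (-23,-4,-10)
replace slot 2: 2·((-23)+(-10)) − (-4) = -62 → (-23,-62,-10)

-23,-62,-10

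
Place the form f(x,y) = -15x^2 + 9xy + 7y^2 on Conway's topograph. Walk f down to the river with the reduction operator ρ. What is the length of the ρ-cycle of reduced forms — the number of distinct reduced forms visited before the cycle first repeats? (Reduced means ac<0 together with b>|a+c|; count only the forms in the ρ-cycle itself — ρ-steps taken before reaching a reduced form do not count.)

D = 501, ⌊√D⌋ = 22
river: ρ → (7,19,-5)
river: ρ → (-5,21,3)
river: ρ → (3,21,-5)
river: ρ → (-5,19,7)
river: ρ → (7,9,-15)
river: ρ → (-15,21,1)
river: ρ → (1,21,-15)
river: ρ → (-15,9,7)
ρ-cycle length = 8 (tail of 0 descent steps not counted)

8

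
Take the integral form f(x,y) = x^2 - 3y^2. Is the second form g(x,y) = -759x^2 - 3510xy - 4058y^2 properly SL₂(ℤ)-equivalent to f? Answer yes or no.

D₁ = 12, D₂ = 12
river cycle of f (length 2): (1, 2, -2), (-2, 2, 1)
river cycle of g (length 2): (1, 2, -2), (-2, 2, 1)
cycles coincide ⇒ equivalent

yes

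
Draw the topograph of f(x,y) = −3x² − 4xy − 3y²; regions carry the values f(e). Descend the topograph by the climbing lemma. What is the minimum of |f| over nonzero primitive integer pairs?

translate: b→-2 (≡4 mod 6), so (3,4,3)→(3,-2,2)
flip: (3,-2,2)→(2,2,3)
reduced (well bottom): (2,2,3) with a≤c, −a<b≤a
well minimum |f| = |-2| = 2 (negative-definite)

2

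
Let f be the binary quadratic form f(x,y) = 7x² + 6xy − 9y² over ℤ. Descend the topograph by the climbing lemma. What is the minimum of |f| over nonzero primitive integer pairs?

river: ρ → (-9,12,4)
river: ρ → (4,12,-9)
river: ρ → (-9,6,7)
river: ρ → (7,8,-8)
river: ρ → (-8,8,7)
river: ρ → (7,6,-9)
closes: descent 0, river 6
min |a| on river = 4

4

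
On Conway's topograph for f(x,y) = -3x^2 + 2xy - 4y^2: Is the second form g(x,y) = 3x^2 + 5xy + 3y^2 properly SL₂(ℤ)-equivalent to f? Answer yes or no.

D₁ = -44, D₂ = -11
discriminants differ ⇒ not SL₂(ℤ)-equivalent

no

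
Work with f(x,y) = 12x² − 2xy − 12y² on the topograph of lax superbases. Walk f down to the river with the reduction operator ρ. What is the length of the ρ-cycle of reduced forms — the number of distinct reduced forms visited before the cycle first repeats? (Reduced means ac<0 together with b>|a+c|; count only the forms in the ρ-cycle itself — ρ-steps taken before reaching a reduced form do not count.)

D = 580, ⌊√D⌋ = 24
descent: ρ → (-12,2,12)  [lands on river]
river: ρ → (12,22,-2)
river: ρ → (-2,22,12)
river: ρ → (12,2,-12)
river: ρ → (-12,22,2)
river: ρ → (2,22,-12)
ρ-cycle length = 6 (tail of 1 descent step not counted)

6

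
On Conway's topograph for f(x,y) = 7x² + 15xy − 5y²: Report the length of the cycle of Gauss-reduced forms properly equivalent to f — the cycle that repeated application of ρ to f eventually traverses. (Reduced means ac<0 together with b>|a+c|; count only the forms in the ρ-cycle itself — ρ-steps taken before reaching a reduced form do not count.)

D = 365, ⌊√D⌋ = 19
river: ρ → (-5,15,7)
river: ρ → (7,13,-7)
river: ρ → (-7,15,5)
river: ρ → (5,15,-7)
river: ρ → (-7,13,7)
river: ρ → (7,15,-5)
ρ-cycle length = 6 (tail of 0 descent steps not counted)

6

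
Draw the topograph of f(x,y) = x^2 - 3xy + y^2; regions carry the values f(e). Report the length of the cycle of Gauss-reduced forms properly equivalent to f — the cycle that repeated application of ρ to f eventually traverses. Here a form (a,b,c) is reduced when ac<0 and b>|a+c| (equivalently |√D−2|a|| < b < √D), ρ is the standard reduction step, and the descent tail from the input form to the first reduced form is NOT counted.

D = 5, ⌊√D⌋ = 2
descent: ρ → (1,1,-1)  [lands on river]
river: ρ → (-1,1,1)
ρ-cycle length = 2 (tail of 1 descent step not counted)

2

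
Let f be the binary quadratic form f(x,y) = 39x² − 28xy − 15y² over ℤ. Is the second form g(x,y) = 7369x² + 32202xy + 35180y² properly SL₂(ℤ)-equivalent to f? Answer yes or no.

D₁ = 3124, D₂ = 3124
river cycle of f (length 18): (-15, 28, 39), (39, 50, -4), (-4, 54, 13), (13, 50, -12), (-12, 46, 21), (21, 38, -20), (-20, 42, 17), (17, 26, -36), (-36, 46, 7), (7, 52, -15), … (8 more)
river cycle of g (length 18): (39, 50, -4), (-4, 54, 13), (13, 50, -12), (-12, 46, 21), (21, 38, -20), (-20, 42, 17), (17, 26, -36), (-36, 46, 7), (7, 52, -15), (-15, 38, 28), … (8 more)
cycles coincide ⇒ equivalent

yes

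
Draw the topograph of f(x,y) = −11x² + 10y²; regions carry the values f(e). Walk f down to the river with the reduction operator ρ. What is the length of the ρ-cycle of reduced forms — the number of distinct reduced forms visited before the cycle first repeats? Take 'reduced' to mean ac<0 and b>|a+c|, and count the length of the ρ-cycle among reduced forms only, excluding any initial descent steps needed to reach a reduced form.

D = 440, ⌊√D⌋ = 20
descent: ρ → (10,20,-1)  [lands on river]
river: ρ → (-1,20,10)
ρ-cycle length = 2 (tail of 1 descent step not counted)

2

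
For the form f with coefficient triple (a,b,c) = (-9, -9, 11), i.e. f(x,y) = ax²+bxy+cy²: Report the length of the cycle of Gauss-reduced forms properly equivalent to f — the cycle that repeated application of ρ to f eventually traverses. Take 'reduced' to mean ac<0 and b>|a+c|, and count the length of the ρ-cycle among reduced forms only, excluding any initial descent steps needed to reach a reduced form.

D = 477, ⌊√D⌋ = 21
descent: ρ → (11,9,-9)  [lands on river]
river: ρ → (-9,9,11)
river: ρ → (11,13,-7)
river: ρ → (-7,15,9)
river: ρ → (9,21,-1)
river: ρ → (-1,21,9)
river: ρ → (9,15,-7)
river: ρ → (-7,13,11)
ρ-cycle length = 8 (tail of 1 descent step not counted)

8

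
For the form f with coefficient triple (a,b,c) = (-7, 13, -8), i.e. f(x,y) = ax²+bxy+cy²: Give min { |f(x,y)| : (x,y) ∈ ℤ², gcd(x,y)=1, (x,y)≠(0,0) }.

translate: b→1 (≡-13 mod 14), so (7,-13,8)→(7,1,2)
flip: (7,1,2)→(2,-1,7)
reduced (well bottom): (2,-1,7) with a≤c, −a<b≤a
well minimum |f| = |-2| = 2 (negative-definite)

2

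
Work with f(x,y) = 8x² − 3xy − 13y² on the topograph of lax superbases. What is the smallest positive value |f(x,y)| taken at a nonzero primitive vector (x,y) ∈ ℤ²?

descent: ρ → (-13,3,8)
descent: ρ → (8,13,-8)  [lands on river]
river: ρ → (-8,19,2)
river: ρ → (2,17,-17)
river: ρ → (-17,17,2)
river: ρ → (2,19,-8)
river: ρ → (-8,13,8)
river: ρ → (8,19,-2)
river: ρ → (-2,17,17)
river: ρ → (17,17,-2)
river: ρ → (-2,19,8)
closes: descent 2, river 10
min |a| on river = 2

2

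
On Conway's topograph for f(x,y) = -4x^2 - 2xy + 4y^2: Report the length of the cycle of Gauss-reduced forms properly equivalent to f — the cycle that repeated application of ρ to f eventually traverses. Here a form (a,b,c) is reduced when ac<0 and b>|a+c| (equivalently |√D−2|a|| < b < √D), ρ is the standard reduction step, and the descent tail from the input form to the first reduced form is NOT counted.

D = 68, ⌊√D⌋ = 8
descent: ρ → (4,2,-4)  [lands on river]
river: ρ → (-4,6,2)
river: ρ → (2,6,-4)
river: ρ → (-4,2,4)
river: ρ → (4,6,-2)
river: ρ → (-2,6,4)
ρ-cycle length = 6 (tail of 1 descent step not counted)

6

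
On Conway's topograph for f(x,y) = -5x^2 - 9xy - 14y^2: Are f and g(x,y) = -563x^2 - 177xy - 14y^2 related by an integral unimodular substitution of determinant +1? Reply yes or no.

D₁ = -199, D₂ = -199
f is negative-definite; reduce −f:
−f: translate: b→-1 (≡9 mod 10), so (5,9,14)→(5,-1,10)
−f: reduced (well bottom): (5,-1,10) with a≤c, −a<b≤a
flip sign back: reduced form of f is (-5,1,-10)
g is negative-definite; reduce −g:
−g: flip: (563,177,14)→(14,-177,563)
−g: translate: b→-9 (≡-177 mod 28), so (14,-177,563)→(14,-9,5)
−g: flip: (14,-9,5)→(5,9,14)
−g: translate: b→-1 (≡9 mod 10), so (5,9,14)→(5,-1,10)
−g: reduced (well bottom): (5,-1,10) with a≤c, −a<b≤a
flip sign back: reduced form of g is (-5,1,-10)
reduced forms (-5, 1, -10) vs (-5, 1, -10) ⇒ equivalent

yes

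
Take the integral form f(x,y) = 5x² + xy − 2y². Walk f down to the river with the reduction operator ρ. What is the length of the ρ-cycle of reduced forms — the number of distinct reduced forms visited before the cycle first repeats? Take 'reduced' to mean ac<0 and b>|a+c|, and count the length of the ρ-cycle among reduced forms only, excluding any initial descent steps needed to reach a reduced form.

D = 41, ⌊√D⌋ = 6
descent: ρ → (-2,3,4)  [lands on river]
river: ρ → (4,5,-1)
river: ρ → (-1,5,4)
river: ρ → (4,3,-2)
river: ρ → (-2,5,2)
river: ρ → (2,3,-4)
river: ρ → (-4,5,1)
river: ρ → (1,5,-4)
river: ρ → (-4,3,2)
river: ρ → (2,5,-2)
ρ-cycle length = 10 (tail of 1 descent step not counted)

10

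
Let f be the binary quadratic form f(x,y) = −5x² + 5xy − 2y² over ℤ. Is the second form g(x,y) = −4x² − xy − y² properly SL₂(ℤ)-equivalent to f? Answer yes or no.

D₁ = -15, D₂ = -15
f is negative-definite; reduce −f:
−f: translate: b→5 (≡-5 mod 10), so (5,-5,2)→(5,5,2)
−f: flip: (5,5,2)→(2,-5,5)
−f: translate: b→-1 (≡-5 mod 4), so (2,-5,5)→(2,-1,2)
−f: flip: (2,-1,2)→(2,1,2)
−f: reduced (well bottom): (2,1,2) with a≤c, −a<b≤a
flip sign back: reduced form of f is (-2,-1,-2)
g is negative-definite; reduce −g:
−g: flip: (4,1,1)→(1,-1,4)
−g: translate: b→1 (≡-1 mod 2), so (1,-1,4)→(1,1,4)
−g: reduced (well bottom): (1,1,4) with a≤c, −a<b≤a
flip sign back: reduced form of g is (-1,-1,-4)
reduced forms (-2, -1, -2) vs (-1, -1, -4) ⇒ inequivalent

no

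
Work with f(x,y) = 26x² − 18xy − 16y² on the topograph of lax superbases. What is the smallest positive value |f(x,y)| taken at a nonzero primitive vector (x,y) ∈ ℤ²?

descent: ρ → (-16,18,26)  [lands on river]
river: ρ → (26,34,-8)
river: ρ → (-8,30,34)
river: ρ → (34,38,-4)
river: ρ → (-4,42,14)
river: ρ → (14,42,-4)
river: ρ → (-4,38,34)
river: ρ → (34,30,-8)
river: ρ → (-8,34,26)
river: ρ → (26,18,-16)
river: ρ → (-16,14,28)
river: ρ → (28,42,-2)
river: ρ → (-2,42,28)
river: ρ → (28,14,-16)
closes: descent 1, river 14
min |a| on river = 2

2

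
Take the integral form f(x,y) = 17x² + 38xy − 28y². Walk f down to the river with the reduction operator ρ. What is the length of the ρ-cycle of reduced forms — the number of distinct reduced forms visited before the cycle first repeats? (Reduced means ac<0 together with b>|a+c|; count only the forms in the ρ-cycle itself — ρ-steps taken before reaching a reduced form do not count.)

D = 3348, ⌊√D⌋ = 57
river: ρ → (-28,18,27)
river: ρ → (27,36,-19)
river: ρ → (-19,40,23)
river: ρ → (23,52,-7)
river: ρ → (-7,46,44)
river: ρ → (44,42,-9)
river: ρ → (-9,48,29)
river: ρ → (29,10,-28)
river: ρ → (-28,46,11)
river: ρ → (11,42,-36)
river: ρ → (-36,30,17)
river: ρ → (17,38,-28)
ρ-cycle length = 12 (tail of 0 descent steps not counted)

12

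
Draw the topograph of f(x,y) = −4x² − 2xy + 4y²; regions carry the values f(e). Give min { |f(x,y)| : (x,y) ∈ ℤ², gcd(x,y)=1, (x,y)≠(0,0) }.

descent: ρ → (4,2,-4)  [lands on river]
river: ρ → (-4,6,2)
river: ρ → (2,6,-4)
river: ρ → (-4,2,4)
river: ρ → (4,6,-2)
river: ρ → (-2,6,4)
closes: descent 1, river 6
min |a| on river = 2

2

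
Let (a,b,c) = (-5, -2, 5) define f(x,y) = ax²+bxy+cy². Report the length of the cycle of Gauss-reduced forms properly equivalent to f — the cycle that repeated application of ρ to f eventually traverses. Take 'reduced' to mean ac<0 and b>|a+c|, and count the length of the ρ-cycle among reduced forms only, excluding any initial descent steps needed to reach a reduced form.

D = 104, ⌊√D⌋ = 10
descent: ρ → (5,2,-5)  [lands on river]
river: ρ → (-5,8,2)
river: ρ → (2,8,-5)
river: ρ → (-5,2,5)
river: ρ → (5,8,-2)
river: ρ → (-2,8,5)
ρ-cycle length = 6 (tail of 1 descent step not counted)

6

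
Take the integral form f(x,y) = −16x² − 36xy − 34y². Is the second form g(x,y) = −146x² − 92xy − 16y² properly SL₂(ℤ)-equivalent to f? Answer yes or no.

D₁ = -880, D₂ = -880
f is negative-definite; reduce −f:
−f: translate: b→4 (≡36 mod 32), so (16,36,34)→(16,4,14)
−f: flip: (16,4,14)→(14,-4,16)
−f: reduced (well bottom): (14,-4,16) with a≤c, −a<b≤a
flip sign back: reduced form of f is (-14,4,-16)
g is negative-definite; reduce −g:
−g: flip: (146,92,16)→(16,-92,146)
−g: translate: b→4 (≡-92 mod 32), so (16,-92,146)→(16,4,14)
−g: flip: (16,4,14)→(14,-4,16)
−g: reduced (well bottom): (14,-4,16) with a≤c, −a<b≤a
flip sign back: reduced form of g is (-14,4,-16)
reduced forms (-14, 4, -16) vs (-14, 4, -16) ⇒ equivalent

yes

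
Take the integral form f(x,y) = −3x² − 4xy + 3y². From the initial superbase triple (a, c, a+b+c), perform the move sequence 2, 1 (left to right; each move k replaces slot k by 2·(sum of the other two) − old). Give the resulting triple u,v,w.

start (-3,3,-4) = (f(1,0),f(0,1),f(1,1))
replace slot 2: 2·((-3)+(-4)) − 3 = -17 → (-3,-17,-4)
replace slot 1: 2·((-17)+(-4)) − (-3) = -39 → (-39,-17,-4)

-39,-17,-4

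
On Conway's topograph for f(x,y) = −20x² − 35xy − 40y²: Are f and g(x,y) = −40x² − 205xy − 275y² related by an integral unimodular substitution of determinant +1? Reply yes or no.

D₁ = -1975, D₂ = -1975
f is negative-definite; reduce −f:
−f: translate: b→-5 (≡35 mod 40), so (20,35,40)→(20,-5,25)
−f: reduced (well bottom): (20,-5,25) with a≤c, −a<b≤a
flip sign back: reduced form of f is (-20,5,-25)
g is negative-definite; reduce −g:
−g: translate: b→-35 (≡205 mod 80), so (40,205,275)→(40,-35,20)
−g: flip: (40,-35,20)→(20,35,40)
−g: translate: b→-5 (≡35 mod 40), so (20,35,40)→(20,-5,25)
−g: reduced (well bottom): (20,-5,25) with a≤c, −a<b≤a
flip sign back: reduced form of g is (-20,5,-25)
reduced forms (-20, 5, -25) vs (-20, 5, -25) ⇒ equivalent

yes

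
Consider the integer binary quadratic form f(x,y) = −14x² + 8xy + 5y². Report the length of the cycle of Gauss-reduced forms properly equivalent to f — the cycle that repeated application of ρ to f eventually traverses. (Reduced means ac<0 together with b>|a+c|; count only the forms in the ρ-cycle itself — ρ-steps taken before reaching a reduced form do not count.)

D = 344, ⌊√D⌋ = 18
descent: ρ → (5,12,-10)  [lands on river]
river: ρ → (-10,8,7)
river: ρ → (7,6,-11)
river: ρ → (-11,16,2)
river: ρ → (2,16,-11)
river: ρ → (-11,6,7)
river: ρ → (7,8,-10)
river: ρ → (-10,12,5)
river: ρ → (5,18,-1)
river: ρ → (-1,18,5)
ρ-cycle length = 10 (tail of 1 descent step not counted)

10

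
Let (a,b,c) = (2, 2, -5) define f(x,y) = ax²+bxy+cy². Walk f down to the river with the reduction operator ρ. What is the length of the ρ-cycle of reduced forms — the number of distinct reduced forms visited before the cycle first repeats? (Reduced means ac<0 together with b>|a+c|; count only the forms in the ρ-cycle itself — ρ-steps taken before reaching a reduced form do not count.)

D = 44, ⌊√D⌋ = 6
descent: ρ → (-5,-2,2)
descent: ρ → (2,6,-1)  [lands on river]
river: ρ → (-1,6,2)
ρ-cycle length = 2 (tail of 2 descent steps not counted)

2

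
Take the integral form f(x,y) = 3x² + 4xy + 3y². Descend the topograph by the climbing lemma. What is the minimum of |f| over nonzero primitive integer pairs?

translate: b→-2 (≡4 mod 6), so (3,4,3)→(3,-2,2)
flip: (3,-2,2)→(2,2,3)
reduced (well bottom): (2,2,3) with a≤c, −a<b≤a
well minimum = a = 2

2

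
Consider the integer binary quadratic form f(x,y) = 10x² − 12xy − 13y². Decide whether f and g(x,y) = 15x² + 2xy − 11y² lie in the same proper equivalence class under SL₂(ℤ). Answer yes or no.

D₁ = 664, D₂ = 664
river cycle of f (length 22): (-13, 12, 10), (10, 8, -15), (-15, 22, 3), (3, 20, -22), (-22, 24, 1), (1, 24, -22), (-22, 20, 3), (3, 22, -15), (-15, 8, 10), (10, 12, -13), … (12 more)
river cycle of g (length 22): (-11, 20, 6), (6, 16, -17), (-17, 18, 5), (5, 22, -9), (-9, 14, 13), (13, 12, -10), (-10, 8, 15), (15, 22, -3), (-3, 20, 22), (22, 24, -1), … (12 more)
cycles differ ⇒ inequivalent

no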